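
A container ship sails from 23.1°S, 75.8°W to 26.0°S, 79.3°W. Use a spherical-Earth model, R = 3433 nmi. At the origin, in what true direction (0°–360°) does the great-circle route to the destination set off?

227.0°

θ = atan2( sin Δλ·cos φ₂ ,  cos φ₁ sin φ₂ − sin φ₁ cos φ₂ cos Δλ )
  = atan2(-0.0549, -0.0513) = 226.95°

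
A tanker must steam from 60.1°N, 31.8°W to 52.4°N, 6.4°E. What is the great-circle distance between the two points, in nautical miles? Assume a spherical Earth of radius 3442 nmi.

1334 nmi

cos σ = sin φ₁ sin φ₂ + cos φ₁ cos φ₂ cos Δλ
      = sin(60.10°)sin(52.40°) + cos(60.10°)cos(52.40°)cos(38.20°) = 0.9259
σ = 22.203° → d = Rσ = 3442·0.38751 = 1334 nmi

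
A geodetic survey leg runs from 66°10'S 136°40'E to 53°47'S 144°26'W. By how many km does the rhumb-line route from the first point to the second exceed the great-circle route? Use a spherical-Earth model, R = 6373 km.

Great circle: cos σ = sin φ₁ sin φ₂ + cos φ₁ cos φ₂ cos Δλ,  σ = 0.6698 rad → d_gc = 4268.6 km
Rhumb line: Δψ = +0.4380, q = Δφ/Δψ = 0.4935, d_rh = R√(Δφ²+q²Δλ²) = 4544.6 km
Excess = 4544.6 − 4268.6 = 276.0 ≈ 276 km

276 km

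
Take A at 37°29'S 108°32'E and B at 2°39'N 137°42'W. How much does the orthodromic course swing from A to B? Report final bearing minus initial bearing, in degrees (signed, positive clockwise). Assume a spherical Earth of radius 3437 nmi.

-52.1°

Initial bearing θ₁ = atan2(sin Δλ cos φ₂, cos φ₁ sin φ₂ − sin φ₁ cos φ₂ cos Δλ) = 102.84°
Final bearing θ₂ = (initial bearing from the destination back to the start) + 180° = 50.76°
Δθ = θ₂ − θ₁ = -52.1°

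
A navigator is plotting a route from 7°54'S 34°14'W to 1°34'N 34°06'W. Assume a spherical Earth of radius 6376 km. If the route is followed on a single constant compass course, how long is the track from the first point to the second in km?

1054 km

Rhumb course C = atan2(Δλ, Δψ) with Δψ = ln[tan(π/4+φ₂/2)/tan(π/4+φ₁/2)] = +0.1657, Δλ = +0.0023 → C = 0.80°
d = R·|Δφ| / |cos C| = 6376·0.16522 / 0.99990 = 1054 km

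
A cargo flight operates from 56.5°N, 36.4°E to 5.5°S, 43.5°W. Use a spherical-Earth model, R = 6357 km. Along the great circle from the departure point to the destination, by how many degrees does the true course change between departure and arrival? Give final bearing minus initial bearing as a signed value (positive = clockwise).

Initial bearing θ₁ = atan2(sin Δλ cos φ₂, cos φ₁ sin φ₂ − sin φ₁ cos φ₂ cos Δλ) = 258.55°
Final bearing θ₂ = (initial bearing from the destination back to the start) + 180° = 212.92°
Δθ = θ₂ − θ₁ = -45.6°

-45.6°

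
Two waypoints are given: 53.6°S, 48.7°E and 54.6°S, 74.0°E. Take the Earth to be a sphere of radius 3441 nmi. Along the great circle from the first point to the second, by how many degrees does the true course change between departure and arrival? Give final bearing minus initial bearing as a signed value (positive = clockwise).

-20.6°

Initial bearing θ₁ = atan2(sin Δλ cos φ₂, cos φ₁ sin φ₂ − sin φ₁ cos φ₂ cos Δλ) = 104.10°
Final bearing θ₂ = (initial bearing from the destination back to the start) + 180° = 83.49°
Δθ = θ₂ − θ₁ = -20.6°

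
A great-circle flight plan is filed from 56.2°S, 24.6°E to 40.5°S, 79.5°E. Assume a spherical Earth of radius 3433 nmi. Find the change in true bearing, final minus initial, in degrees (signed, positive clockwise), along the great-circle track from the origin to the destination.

-42.8°

Initial bearing θ₁ = atan2(sin Δλ cos φ₂, cos φ₁ sin φ₂ − sin φ₁ cos φ₂ cos Δλ) = 89.81°
Final bearing θ₂ = (initial bearing from the destination back to the start) + 180° = 47.02°
Δθ = θ₂ − θ₁ = -42.8°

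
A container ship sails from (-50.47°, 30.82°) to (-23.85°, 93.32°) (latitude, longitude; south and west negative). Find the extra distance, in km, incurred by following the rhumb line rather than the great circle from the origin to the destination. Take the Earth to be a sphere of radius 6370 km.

Great circle: cos σ = sin φ₁ sin φ₂ + cos φ₁ cos φ₂ cos Δλ,  σ = 0.9513 rad → d_gc = 6059.5 km
Rhumb line: Δψ = +0.5947, q = Δφ/Δψ = 0.7813, d_rh = R√(Δφ²+q²Δλ²) = 6183.1 km
Excess = 6183.1 − 6059.5 = 123.6 ≈ 124 km

124 km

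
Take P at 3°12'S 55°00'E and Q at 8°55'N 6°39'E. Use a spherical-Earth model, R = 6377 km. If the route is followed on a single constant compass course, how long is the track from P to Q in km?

Δψ = ln[tan(π/4+φ₂/2)/tan(π/4+φ₁/2)] = +0.2121;  Δφ = +0.2115 rad,  Δλ = -0.8439 rad
q = Δφ/Δψ = 0.9969
d = R·√(Δφ² + q²Δλ²) = 6377·0.86741 = 5531 km

5531 km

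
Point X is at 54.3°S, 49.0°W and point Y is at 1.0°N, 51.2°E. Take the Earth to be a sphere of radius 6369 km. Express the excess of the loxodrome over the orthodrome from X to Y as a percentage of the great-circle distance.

4.0%

Great circle: σ = 1.6886 rad → d_gc = Rσ = 10754.4 km
Rhumb: Δφ = +0.9652, Δλ = +1.7488, Δψ = +1.1506, q = Δφ/Δψ = 0.8389 → d_rh = R√(Δφ²+q²Δλ²) = 11184.2 km
Excess = (11184.2 − 10754.4) / 10754.4 = 429.8 / 10754.4 = 4.00% ≈ 4.0%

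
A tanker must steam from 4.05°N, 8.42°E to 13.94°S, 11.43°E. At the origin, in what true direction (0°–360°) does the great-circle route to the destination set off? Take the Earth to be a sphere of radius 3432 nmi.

170.6°

N = sin Δλ·cos φ₂ = +0.0510;  D = cos φ₁ sin φ₂ − sin φ₁ cos φ₂ cos Δλ = -0.3088
initial course = atan2(N, D) = 170.63°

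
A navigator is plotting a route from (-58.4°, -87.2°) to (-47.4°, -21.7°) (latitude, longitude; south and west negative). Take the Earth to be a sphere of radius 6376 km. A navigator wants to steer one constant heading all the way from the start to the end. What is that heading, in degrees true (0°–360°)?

74.3°

Meridional parts: M(φ₁)=-1.2624, M(φ₂)=-0.9419 → ΔM = +0.3205;  Δλ = +1.1432 rad
tan C = Δλ / ΔM = +3.5669 → C = 74.34°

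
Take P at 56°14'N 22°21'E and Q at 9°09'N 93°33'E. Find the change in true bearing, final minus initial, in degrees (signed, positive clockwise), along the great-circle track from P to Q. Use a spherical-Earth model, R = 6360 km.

+45.7°

Initial bearing θ₁ = atan2(sin Δλ cos φ₂, cos φ₁ sin φ₂ − sin φ₁ cos φ₂ cos Δλ) = 100.67°
Final bearing θ₂ = (initial bearing from the destination back to the start) + 180° = 146.41°
Δθ = θ₂ − θ₁ = +45.7°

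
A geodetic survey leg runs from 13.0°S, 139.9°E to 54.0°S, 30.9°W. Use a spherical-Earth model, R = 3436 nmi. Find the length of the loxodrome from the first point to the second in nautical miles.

8548 nmi

Rhumb course C = atan2(Δλ, Δψ) with Δψ = ln[tan(π/4+φ₂/2)/tan(π/4+φ₁/2)] = -0.8953, Δλ = -2.9810 → C = 253.28°
d = R·|Δφ| / |cos C| = 3436·0.71558 / 0.28764 = 8548 nmi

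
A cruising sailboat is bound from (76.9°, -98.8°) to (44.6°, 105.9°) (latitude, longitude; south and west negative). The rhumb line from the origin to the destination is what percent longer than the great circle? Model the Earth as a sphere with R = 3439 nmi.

Great circle: σ = 1.0036 rad → d_gc = Rσ = 3451.4 nmi
Rhumb: Δφ = -0.5637, Δλ = -2.7105, Δψ = -1.2929, q = Δφ/Δψ = 0.4360 → d_rh = R√(Δφ²+q²Δλ²) = 4503.2 nmi
Excess = (4503.2 − 3451.4) / 3451.4 = 1051.8 / 3451.4 = 30.47% ≈ 30.5%

30.5%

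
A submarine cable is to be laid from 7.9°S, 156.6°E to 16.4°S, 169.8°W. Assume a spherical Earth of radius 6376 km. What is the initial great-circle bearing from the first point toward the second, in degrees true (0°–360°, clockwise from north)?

107.7°

N = sin Δλ·cos φ₂ = +0.5309;  D = cos φ₁ sin φ₂ − sin φ₁ cos φ₂ cos Δλ = -0.1698
initial course = atan2(N, D) = 107.74°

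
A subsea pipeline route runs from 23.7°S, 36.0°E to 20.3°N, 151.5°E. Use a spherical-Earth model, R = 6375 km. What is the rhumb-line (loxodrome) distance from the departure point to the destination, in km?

13448 km

Rhumb course C = atan2(Δλ, Δψ) with Δψ = ln[tan(π/4+φ₂/2)/tan(π/4+φ₁/2)] = +0.7879, Δλ = +2.0159 → C = 68.65°
d = R·|Δφ| / |cos C| = 6375·0.76794 / 0.36404 = 13448 km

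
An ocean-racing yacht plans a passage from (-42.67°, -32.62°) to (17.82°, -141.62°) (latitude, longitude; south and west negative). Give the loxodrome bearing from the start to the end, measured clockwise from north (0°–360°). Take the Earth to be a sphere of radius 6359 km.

Meridional parts: M(φ₁)=-0.8250, M(φ₂)=+0.3162 → ΔM = +1.1411;  Δλ = -1.9024 rad
tan C = Δλ / ΔM = -1.6671 → C = 300.96°

301.0°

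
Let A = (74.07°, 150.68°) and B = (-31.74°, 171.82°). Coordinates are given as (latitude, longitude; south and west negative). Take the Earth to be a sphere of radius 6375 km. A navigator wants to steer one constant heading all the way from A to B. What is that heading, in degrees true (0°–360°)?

Meridional parts: M(φ₁)=+1.9667, M(φ₂)=-0.5847 → ΔM = -2.5514;  Δλ = +0.3690 rad
tan C = Δλ / ΔM = -0.1446 → C = 171.77°

171.8°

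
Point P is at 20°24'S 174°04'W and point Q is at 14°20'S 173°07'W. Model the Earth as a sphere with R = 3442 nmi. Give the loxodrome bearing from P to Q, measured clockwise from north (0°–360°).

Meridional parts: M(φ₁)=-0.3638, M(φ₂)=-0.2528 → ΔM = +0.1110;  Δλ = +0.0166 rad
tan C = Δλ / ΔM = +0.1494 → C = 8.50°

8.5°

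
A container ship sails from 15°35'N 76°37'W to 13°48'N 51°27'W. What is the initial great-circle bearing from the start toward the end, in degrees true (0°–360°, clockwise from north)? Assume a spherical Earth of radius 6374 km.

90.9°

N = sin Δλ·cos φ₂ = +0.4130;  D = cos φ₁ sin φ₂ − sin φ₁ cos φ₂ cos Δλ = -0.0064
initial course = atan2(N, D) = 90.88°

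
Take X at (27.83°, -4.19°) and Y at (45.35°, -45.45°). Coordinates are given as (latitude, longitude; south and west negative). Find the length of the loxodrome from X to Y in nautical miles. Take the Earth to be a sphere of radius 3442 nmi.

2237 nmi

Rhumb course C = atan2(Δλ, Δψ) with Δψ = ln[tan(π/4+φ₂/2)/tan(π/4+φ₁/2)] = +0.3840, Δλ = -0.7201 → C = 298.07°
d = R·|Δφ| / |cos C| = 3442·0.30578 / 0.47053 = 2237 nmi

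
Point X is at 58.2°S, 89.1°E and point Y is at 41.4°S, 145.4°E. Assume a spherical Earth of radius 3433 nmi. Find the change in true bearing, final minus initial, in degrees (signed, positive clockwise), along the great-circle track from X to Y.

Initial bearing θ₁ = atan2(sin Δλ cos φ₂, cos φ₁ sin φ₂ − sin φ₁ cos φ₂ cos Δλ) = 89.52°
Final bearing θ₂ = (initial bearing from the destination back to the start) + 180° = 44.63°
Δθ = θ₂ − θ₁ = -44.9°

-44.9°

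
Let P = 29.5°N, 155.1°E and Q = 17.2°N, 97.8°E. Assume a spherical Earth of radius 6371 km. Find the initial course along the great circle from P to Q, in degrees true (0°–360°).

270.2°

θ = atan2( sin Δλ·cos φ₂ ,  cos φ₁ sin φ₂ − sin φ₁ cos φ₂ cos Δλ )
  = atan2(-0.8039, +0.0032) = 270.23°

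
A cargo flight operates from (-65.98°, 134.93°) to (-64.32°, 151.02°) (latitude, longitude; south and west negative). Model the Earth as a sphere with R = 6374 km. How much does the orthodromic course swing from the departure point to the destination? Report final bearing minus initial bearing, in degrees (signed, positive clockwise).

-14.6°

At departure: θ₁ = atan2(sin Δλ cos φ₂, cos φ₁ sin φ₂ − sin φ₁ cos φ₂ cos Δλ) = 83.60°
At arrival: θ₂ = atan2(sin Δλ cos φ₁, −cos φ₂ sin φ₁ + sin φ₂ cos φ₁ cos Δλ) = 68.99°
Δθ = θ₂ − θ₁ = -14.6°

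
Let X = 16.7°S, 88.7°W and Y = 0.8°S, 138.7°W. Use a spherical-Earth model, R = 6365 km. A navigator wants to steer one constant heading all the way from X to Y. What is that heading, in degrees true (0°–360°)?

287.9°

Δψ = ln[tan(π/4+φ₂/2)/tan(π/4+φ₁/2)] = +0.2817
Δλ = -0.8727 rad (taken the short way round)
course = atan2(Δλ, Δψ) = 287.89°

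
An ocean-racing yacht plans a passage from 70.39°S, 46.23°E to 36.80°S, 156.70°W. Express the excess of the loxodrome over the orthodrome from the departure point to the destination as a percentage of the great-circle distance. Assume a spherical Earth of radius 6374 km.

Great circle: σ = 1.2485 rad → d_gc = Rσ = 7957.7 km
Rhumb: Δφ = +0.5863, Δλ = +2.7414, Δψ = +1.0639, q = Δφ/Δψ = 0.5511 → d_rh = R√(Δφ²+q²Δλ²) = 10328.6 km
Excess = (10328.6 − 7957.7) / 7957.7 = 2370.9 / 7957.7 = 29.79% ≈ 29.8%

29.8%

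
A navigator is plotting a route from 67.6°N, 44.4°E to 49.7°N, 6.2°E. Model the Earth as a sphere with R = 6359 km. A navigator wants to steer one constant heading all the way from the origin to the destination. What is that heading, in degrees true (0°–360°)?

227.2°

Meridional parts: M(φ₁)=+1.6195, M(φ₂)=+1.0026 → ΔM = -0.6169;  Δλ = -0.6667 rad
tan C = Δλ / ΔM = +1.0808 → C = 227.22°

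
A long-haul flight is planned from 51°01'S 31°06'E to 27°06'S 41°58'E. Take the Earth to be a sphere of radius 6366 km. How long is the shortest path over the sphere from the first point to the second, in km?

2811 km

cos σ = sin φ₁ sin φ₂ + cos φ₁ cos φ₂ cos Δλ
      = sin(-51.02°)sin(-27.10°) + cos(-51.02°)cos(-27.10°)cos(10.87°) = 0.9041
σ = 25.298° → d = Rσ = 6366·0.44154 = 2811 km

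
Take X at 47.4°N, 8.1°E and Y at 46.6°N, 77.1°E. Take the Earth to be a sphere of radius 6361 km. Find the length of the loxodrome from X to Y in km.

5225 km

Δψ = ln[tan(π/4+φ₂/2)/tan(π/4+φ₁/2)] = -0.0205;  Δφ = -0.0140 rad,  Δλ = +1.2043 rad
q = Δφ/Δψ = 0.6820
d = R·√(Δφ² + q²Δλ²) = 6361·0.82141 = 5225 km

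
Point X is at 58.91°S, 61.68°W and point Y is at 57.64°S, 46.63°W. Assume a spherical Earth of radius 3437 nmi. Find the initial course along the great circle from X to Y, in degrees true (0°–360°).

87.3°

θ = atan2( sin Δλ·cos φ₂ ,  cos φ₁ sin φ₂ − sin φ₁ cos φ₂ cos Δλ )
  = atan2(+0.1390, +0.0064) = 87.35°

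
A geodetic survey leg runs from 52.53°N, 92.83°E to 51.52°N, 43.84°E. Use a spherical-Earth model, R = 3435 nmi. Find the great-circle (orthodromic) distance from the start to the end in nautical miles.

cos σ = sin φ₁ sin φ₂ + cos φ₁ cos φ₂ cos Δλ
      = sin(52.53°)sin(51.52°) + cos(52.53°)cos(51.52°)cos(-48.99°) = 0.8697
σ = 29.576° → d = Rσ = 3435·0.51620 = 1773 nmi

1773 nmi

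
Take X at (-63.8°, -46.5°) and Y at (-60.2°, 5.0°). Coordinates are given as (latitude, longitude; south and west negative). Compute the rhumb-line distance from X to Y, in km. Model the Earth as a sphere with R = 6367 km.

Rhumb course C = atan2(Δλ, Δψ) with Δψ = ln[tan(π/4+φ₂/2)/tan(π/4+φ₁/2)] = +0.1340, Δλ = +0.8988 → C = 81.52°
d = R·|Δφ| / |cos C| = 6367·0.06283 / 0.14747 = 2713 km

2713 km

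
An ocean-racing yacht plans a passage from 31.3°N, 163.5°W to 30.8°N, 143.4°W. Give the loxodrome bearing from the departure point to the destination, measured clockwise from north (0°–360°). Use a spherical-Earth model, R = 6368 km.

91.7°

Δψ = ln[tan(π/4+φ₂/2)/tan(π/4+φ₁/2)] = -0.0102
Δλ = +0.3508 rad (taken the short way round)
course = atan2(Δλ, Δψ) = 91.66°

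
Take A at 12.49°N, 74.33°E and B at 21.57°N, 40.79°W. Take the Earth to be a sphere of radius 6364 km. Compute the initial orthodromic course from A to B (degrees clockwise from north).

297.8°

N = sin Δλ·cos φ₂ = -0.8420;  D = cos φ₁ sin φ₂ − sin φ₁ cos φ₂ cos Δλ = +0.4443
initial course = atan2(N, D) = 297.82°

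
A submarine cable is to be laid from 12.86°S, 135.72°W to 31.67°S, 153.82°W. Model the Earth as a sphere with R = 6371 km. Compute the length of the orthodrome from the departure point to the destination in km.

Haversine: a = sin²(Δφ/2)+cos φ₁ cos φ₂ sin²(Δλ/2) = 0.04723;  σ = 2·atan2(√a,√(1−a))
σ = 25.105° → d = Rσ = 6371·0.43816 = 2792 km

2792 km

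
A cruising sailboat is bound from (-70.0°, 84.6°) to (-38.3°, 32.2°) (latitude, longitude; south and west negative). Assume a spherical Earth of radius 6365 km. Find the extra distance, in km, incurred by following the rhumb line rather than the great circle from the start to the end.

Great circle: cos σ = sin φ₁ sin φ₂ + cos φ₁ cos φ₂ cos Δλ,  σ = 0.7285 rad → d_gc = 4636.9 km
Rhumb line: Δψ = +1.0108, q = Δφ/Δψ = 0.5474, d_rh = R√(Δφ²+q²Δλ²) = 4749.1 km
Excess = 4749.1 − 4636.9 = 112.2 ≈ 112 km

112 km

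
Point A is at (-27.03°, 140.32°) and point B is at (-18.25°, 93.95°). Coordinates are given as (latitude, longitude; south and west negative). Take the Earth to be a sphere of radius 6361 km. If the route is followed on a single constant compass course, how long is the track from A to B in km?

Rhumb course C = atan2(Δλ, Δψ) with Δψ = ln[tan(π/4+φ₂/2)/tan(π/4+φ₁/2)] = +0.1663, Δλ = -0.8093 → C = 281.61°
d = R·|Δφ| / |cos C| = 6361·0.15324 / 0.20122 = 4844 km

4844 km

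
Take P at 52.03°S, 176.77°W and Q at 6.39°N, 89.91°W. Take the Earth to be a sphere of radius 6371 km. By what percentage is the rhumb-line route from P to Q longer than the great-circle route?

2.2%

Great circle: σ = 1.6251 rad → d_gc = Rσ = 10353.3 km
Rhumb: Δφ = +1.0196, Δλ = +1.5160, Δψ = +1.1788, q = Δφ/Δψ = 0.8650 → d_rh = R√(Δφ²+q²Δλ²) = 10582.7 km
Excess = (10582.7 − 10353.3) / 10353.3 = 229.4 / 10353.3 = 2.22% ≈ 2.2%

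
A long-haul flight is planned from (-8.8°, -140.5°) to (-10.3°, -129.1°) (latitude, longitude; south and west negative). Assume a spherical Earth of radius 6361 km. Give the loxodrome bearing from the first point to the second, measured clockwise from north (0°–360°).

Meridional parts: M(φ₁)=-0.1542, M(φ₂)=-0.1807 → ΔM = -0.0265;  Δλ = +0.1990 rad
tan C = Δλ / ΔM = -7.4944 → C = 97.60°

97.6°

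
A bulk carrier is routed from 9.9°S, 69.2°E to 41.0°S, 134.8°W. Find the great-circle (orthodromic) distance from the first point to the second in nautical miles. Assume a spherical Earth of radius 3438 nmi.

cos σ = sin φ₁ sin φ₂ + cos φ₁ cos φ₂ cos Δλ
      = sin(-9.90°)sin(-41.00°) + cos(-9.90°)cos(-41.00°)cos(156.00°) = -0.5664
σ = 124.500° → d = Rσ = 3438·2.17293 = 7471 nmi

7471 nmi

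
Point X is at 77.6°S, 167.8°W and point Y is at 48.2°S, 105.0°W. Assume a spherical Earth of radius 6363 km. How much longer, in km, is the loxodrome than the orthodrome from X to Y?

Great circle: cos σ = sin φ₁ sin φ₂ + cos φ₁ cos φ₂ cos Δλ,  σ = 0.6542 rad → d_gc = 4162.9 km
Rhumb line: Δψ = +1.2571, q = Δφ/Δψ = 0.4082, d_rh = R√(Δφ²+q²Δλ²) = 4331.9 km
Excess = 4331.9 − 4162.9 = 169.0 ≈ 169 km

169 km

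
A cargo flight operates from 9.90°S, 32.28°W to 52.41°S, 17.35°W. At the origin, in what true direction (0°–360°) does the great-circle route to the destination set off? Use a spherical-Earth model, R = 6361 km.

167.0°

θ = atan2( sin Δλ·cos φ₂ ,  cos φ₁ sin φ₂ − sin φ₁ cos φ₂ cos Δλ )
  = atan2(+0.1572, -0.6793) = 166.97°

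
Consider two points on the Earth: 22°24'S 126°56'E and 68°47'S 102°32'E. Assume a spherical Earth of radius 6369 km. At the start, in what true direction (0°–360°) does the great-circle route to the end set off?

191.5°

N = sin Δλ·cos φ₂ = -0.1495;  D = cos φ₁ sin φ₂ − sin φ₁ cos φ₂ cos Δλ = -0.7363
initial course = atan2(N, D) = 191.48°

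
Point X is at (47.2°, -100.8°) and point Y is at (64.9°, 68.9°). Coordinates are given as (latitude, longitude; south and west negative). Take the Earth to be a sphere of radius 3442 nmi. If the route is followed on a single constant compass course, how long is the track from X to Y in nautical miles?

5669 nmi

Rhumb course C = atan2(Δλ, Δψ) with Δψ = ln[tan(π/4+φ₂/2)/tan(π/4+φ₁/2)] = +0.5656, Δλ = +2.9618 → C = 79.19°
d = R·|Δφ| / |cos C| = 3442·0.30892 / 0.18757 = 5669 nmi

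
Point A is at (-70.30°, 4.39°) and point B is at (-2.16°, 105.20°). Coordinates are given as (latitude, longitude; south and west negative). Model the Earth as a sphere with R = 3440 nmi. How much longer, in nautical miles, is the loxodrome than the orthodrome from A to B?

Great circle: cos σ = sin φ₁ sin φ₂ + cos φ₁ cos φ₂ cos Δλ,  σ = 1.5985 rad → d_gc = 5498.8 nmi
Rhumb line: Δψ = +1.7131, q = Δφ/Δψ = 0.6942, d_rh = R√(Δφ²+q²Δλ²) = 5864.4 nmi
Excess = 5864.4 − 5498.8 = 365.6 ≈ 366 nmi

366 nmi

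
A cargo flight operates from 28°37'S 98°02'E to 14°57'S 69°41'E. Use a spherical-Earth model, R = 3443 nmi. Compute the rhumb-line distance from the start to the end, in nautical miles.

1778 nmi

Rhumb course C = atan2(Δλ, Δψ) with Δψ = ln[tan(π/4+φ₂/2)/tan(π/4+φ₁/2)] = +0.2577, Δλ = -0.4948 → C = 297.51°
d = R·|Δφ| / |cos C| = 3443·0.23853 / 0.46189 = 1778 nmi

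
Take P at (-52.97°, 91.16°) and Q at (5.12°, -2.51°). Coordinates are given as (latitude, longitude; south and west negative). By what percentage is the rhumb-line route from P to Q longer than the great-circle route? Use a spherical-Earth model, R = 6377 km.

2.9%

Great circle: σ = 1.6807 rad → d_gc = Rσ = 10717.5 km
Rhumb: Δφ = +1.0139, Δλ = -1.6348, Δψ = +1.1834, q = Δφ/Δψ = 0.8567 → d_rh = R√(Δφ²+q²Δλ²) = 11026.0 km
Excess = (11026.0 − 10717.5) / 10717.5 = 308.5 / 10717.5 = 2.88% ≈ 2.9%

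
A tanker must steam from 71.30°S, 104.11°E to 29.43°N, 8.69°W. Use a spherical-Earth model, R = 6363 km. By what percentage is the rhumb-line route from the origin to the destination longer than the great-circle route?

Great circle: σ = 2.1817 rad → d_gc = Rσ = 13882.3 km
Rhumb: Δφ = +1.7581, Δλ = -1.9687, Δψ = +2.3418, q = Δφ/Δψ = 0.7507 → d_rh = R√(Δφ²+q²Δλ²) = 14614.6 km
Excess = (14614.6 − 13882.3) / 13882.3 = 732.3 / 13882.3 = 5.28% ≈ 5.3%

5.3%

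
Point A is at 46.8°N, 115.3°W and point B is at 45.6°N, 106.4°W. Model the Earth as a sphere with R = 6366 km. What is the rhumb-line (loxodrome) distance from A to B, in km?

Rhumb course C = atan2(Δλ, Δψ) with Δψ = ln[tan(π/4+φ₂/2)/tan(π/4+φ₁/2)] = -0.0303, Δλ = +0.1553 → C = 101.02°
d = R·|Δφ| / |cos C| = 6366·0.02094 / 0.19122 = 697 km

697 km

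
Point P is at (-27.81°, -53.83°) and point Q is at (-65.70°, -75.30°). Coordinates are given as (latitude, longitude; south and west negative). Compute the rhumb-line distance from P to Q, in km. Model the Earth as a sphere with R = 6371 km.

4483 km

Δψ = ln[tan(π/4+φ₂/2)/tan(π/4+φ₁/2)] = -1.0301;  Δφ = -0.6613 rad,  Δλ = -0.3747 rad
q = Δφ/Δψ = 0.6420
d = R·√(Δφ² + q²Δλ²) = 6371·0.70370 = 4483 km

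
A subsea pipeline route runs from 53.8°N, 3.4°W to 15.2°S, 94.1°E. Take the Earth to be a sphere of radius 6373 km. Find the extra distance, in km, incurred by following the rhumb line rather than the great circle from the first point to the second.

290 km

Great circle: cos σ = sin φ₁ sin φ₂ + cos φ₁ cos φ₂ cos Δλ,  σ = 1.8608 rad → d_gc = 11859.0 km
Rhumb line: Δψ = -1.3867, q = Δφ/Δψ = 0.8684, d_rh = R√(Δφ²+q²Δλ²) = 12149.3 km
Excess = 12149.3 − 11859.0 = 290.3 ≈ 290 km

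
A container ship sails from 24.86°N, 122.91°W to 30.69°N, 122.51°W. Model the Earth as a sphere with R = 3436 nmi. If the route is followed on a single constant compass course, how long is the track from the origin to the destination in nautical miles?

Δψ = ln[tan(π/4+φ₂/2)/tan(π/4+φ₁/2)] = +0.1151;  Δφ = +0.1018 rad,  Δλ = +0.0070 rad
q = Δφ/Δψ = 0.8842
d = R·√(Δφ² + q²Δλ²) = 3436·0.10194 = 350 nmi

350 nmi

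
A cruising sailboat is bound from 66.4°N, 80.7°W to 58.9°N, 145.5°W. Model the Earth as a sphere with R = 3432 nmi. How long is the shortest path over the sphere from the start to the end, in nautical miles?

Haversine: a = sin²(Δφ/2)+cos φ₁ cos φ₂ sin²(Δλ/2) = 0.06365;  σ = 2·atan2(√a,√(1−a))
σ = 29.226° → d = Rσ = 3432·0.51009 = 1751 nmi

1751 nmi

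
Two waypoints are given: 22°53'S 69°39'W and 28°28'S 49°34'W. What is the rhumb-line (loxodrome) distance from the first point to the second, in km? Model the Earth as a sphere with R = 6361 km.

2102 km

Δψ = ln[tan(π/4+φ₂/2)/tan(π/4+φ₁/2)] = -0.1082;  Δφ = -0.0974 rad,  Δλ = +0.3505 rad
q = Δφ/Δψ = 0.9007
d = R·√(Δφ² + q²Δλ²) = 6361·0.33043 = 2102 km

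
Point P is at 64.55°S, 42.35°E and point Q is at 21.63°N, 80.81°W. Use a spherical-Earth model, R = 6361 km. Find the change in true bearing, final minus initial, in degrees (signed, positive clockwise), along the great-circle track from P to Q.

At departure: θ₁ = atan2(sin Δλ cos φ₂, cos φ₁ sin φ₂ − sin φ₁ cos φ₂ cos Δλ) = 248.87°
At arrival: θ₂ = atan2(sin Δλ cos φ₁, −cos φ₂ sin φ₁ + sin φ₂ cos φ₁ cos Δλ) = 334.46°
Δθ = θ₂ − θ₁ = +85.6°

+85.6°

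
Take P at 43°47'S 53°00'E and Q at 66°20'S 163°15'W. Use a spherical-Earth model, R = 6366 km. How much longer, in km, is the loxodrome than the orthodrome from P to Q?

Great circle: cos σ = sin φ₁ sin φ₂ + cos φ₁ cos φ₂ cos Δλ,  σ = 1.1593 rad → d_gc = 7379.8 km
Rhumb line: Δψ = -0.7113, q = Δφ/Δψ = 0.5533, d_rh = R√(Δφ²+q²Δλ²) = 9185.8 km
Excess = 9185.8 − 7379.8 = 1806.0 ≈ 1806 km

1806 km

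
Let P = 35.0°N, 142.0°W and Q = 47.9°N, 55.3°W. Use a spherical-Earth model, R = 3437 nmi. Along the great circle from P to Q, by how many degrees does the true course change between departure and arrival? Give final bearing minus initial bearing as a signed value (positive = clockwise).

At departure: θ₁ = atan2(sin Δλ cos φ₂, cos φ₁ sin φ₂ − sin φ₁ cos φ₂ cos Δλ) = 48.81°
At arrival: θ₂ = atan2(sin Δλ cos φ₁, −cos φ₂ sin φ₁ + sin φ₂ cos φ₁ cos Δλ) = 113.14°
Δθ = θ₂ − θ₁ = +64.3°

+64.3°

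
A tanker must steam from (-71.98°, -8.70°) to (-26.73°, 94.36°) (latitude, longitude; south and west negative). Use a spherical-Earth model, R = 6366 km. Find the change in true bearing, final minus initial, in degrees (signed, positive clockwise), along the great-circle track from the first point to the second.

Initial bearing θ₁ = atan2(sin Δλ cos φ₂, cos φ₁ sin φ₂ − sin φ₁ cos φ₂ cos Δλ) = 110.83°
Final bearing θ₂ = (initial bearing from the destination back to the start) + 180° = 18.89°
Δθ = θ₂ − θ₁ = -91.9°

-91.9°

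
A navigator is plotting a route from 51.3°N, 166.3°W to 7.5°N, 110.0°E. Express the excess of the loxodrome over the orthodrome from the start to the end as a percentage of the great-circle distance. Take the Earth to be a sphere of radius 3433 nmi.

2.8%

Great circle: σ = 1.4001 rad → d_gc = Rσ = 4806.5 nmi
Rhumb: Δφ = -0.7645, Δλ = -1.4608, Δψ = -0.9152, q = Δφ/Δψ = 0.8353 → d_rh = R√(Δφ²+q²Δλ²) = 4943.2 nmi
Excess = (4943.2 − 4806.5) / 4806.5 = 136.7 / 4806.5 = 2.84% ≈ 2.8%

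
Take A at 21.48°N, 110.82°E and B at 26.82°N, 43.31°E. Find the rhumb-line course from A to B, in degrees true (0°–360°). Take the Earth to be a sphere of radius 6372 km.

Meridional parts: M(φ₁)=+0.3840, M(φ₂)=+0.4862 → ΔM = +0.1022;  Δλ = -1.1783 rad
tan C = Δλ / ΔM = -11.5300 → C = 274.96°

275.0°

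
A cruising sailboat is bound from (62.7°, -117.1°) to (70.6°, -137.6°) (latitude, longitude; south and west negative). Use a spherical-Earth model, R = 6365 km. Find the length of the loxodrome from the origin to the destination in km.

Δψ = ln[tan(π/4+φ₂/2)/tan(π/4+φ₁/2)] = +0.3512;  Δφ = +0.1379 rad,  Δλ = -0.3578 rad
q = Δφ/Δψ = 0.3926
d = R·√(Δφ² + q²Δλ²) = 6365·0.19684 = 1253 km

1253 km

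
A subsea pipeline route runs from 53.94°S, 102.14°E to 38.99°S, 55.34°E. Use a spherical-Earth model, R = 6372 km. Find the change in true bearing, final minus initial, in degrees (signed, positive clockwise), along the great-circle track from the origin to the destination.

Initial bearing θ₁ = atan2(sin Δλ cos φ₂, cos φ₁ sin φ₂ − sin φ₁ cos φ₂ cos Δλ) = 276.02°
Final bearing θ₂ = (initial bearing from the destination back to the start) + 180° = 311.14°
Δθ = θ₂ − θ₁ = +35.1°

+35.1°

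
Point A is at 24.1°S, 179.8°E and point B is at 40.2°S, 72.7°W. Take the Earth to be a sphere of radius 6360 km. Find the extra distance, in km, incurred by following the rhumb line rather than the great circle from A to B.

Great circle: cos σ = sin φ₁ sin φ₂ + cos φ₁ cos φ₂ cos Δλ,  σ = 1.5169 rad → d_gc = 9647.3 km
Rhumb line: Δψ = -0.3339, q = Δφ/Δψ = 0.8416, d_rh = R√(Δφ²+q²Δλ²) = 10201.0 km
Excess = 10201.0 − 9647.3 = 553.7 ≈ 554 km

554 km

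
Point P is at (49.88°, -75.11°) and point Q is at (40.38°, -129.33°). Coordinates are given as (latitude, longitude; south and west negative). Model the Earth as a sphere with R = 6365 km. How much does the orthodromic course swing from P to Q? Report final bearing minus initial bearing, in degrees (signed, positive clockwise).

At departure: θ₁ = atan2(sin Δλ cos φ₂, cos φ₁ sin φ₂ − sin φ₁ cos φ₂ cos Δλ) = 277.09°
At arrival: θ₂ = atan2(sin Δλ cos φ₁, −cos φ₂ sin φ₁ + sin φ₂ cos φ₁ cos Δλ) = 237.08°
Δθ = θ₂ − θ₁ = -40.0°

-40.0°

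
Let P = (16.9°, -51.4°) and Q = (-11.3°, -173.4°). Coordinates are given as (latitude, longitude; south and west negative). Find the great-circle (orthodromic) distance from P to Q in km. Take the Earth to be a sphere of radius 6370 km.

13747 km

Haversine: a = sin²(Δφ/2)+cos φ₁ cos φ₂ sin²(Δλ/2) = 0.77708;  σ = 2·atan2(√a,√(1−a))
σ = 123.653° → d = Rσ = 6370·2.15816 = 13747 km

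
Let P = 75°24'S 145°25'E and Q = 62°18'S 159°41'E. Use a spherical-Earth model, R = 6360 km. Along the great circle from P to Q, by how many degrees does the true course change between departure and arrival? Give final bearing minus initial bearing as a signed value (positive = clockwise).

Initial bearing θ₁ = atan2(sin Δλ cos φ₂, cos φ₁ sin φ₂ − sin φ₁ cos φ₂ cos Δλ) = 28.30°
Final bearing θ₂ = (initial bearing from the destination back to the start) + 180° = 14.90°
Δθ = θ₂ − θ₁ = -13.4°

-13.4°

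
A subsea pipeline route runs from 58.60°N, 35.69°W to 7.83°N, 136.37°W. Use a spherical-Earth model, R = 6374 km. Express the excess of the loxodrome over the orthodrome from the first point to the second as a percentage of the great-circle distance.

Great circle: σ = 1.5502 rad → d_gc = Rσ = 9880.8 km
Rhumb: Δφ = -0.8861, Δλ = -1.7572, Δψ = -1.1320, q = Δφ/Δψ = 0.7828 → d_rh = R√(Δφ²+q²Δλ²) = 10429.1 km
Excess = (10429.1 − 9880.8) / 9880.8 = 548.3 / 9880.8 = 5.549% ≈ 5.5%

5.5%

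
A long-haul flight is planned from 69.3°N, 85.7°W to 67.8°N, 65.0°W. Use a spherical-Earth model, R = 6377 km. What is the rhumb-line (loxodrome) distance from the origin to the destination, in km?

Rhumb course C = atan2(Δλ, Δψ) with Δψ = ln[tan(π/4+φ₂/2)/tan(π/4+φ₁/2)] = -0.0716, Δλ = +0.3613 → C = 101.21°
d = R·|Δφ| / |cos C| = 6377·0.02618 / 0.19445 = 859 km

859 km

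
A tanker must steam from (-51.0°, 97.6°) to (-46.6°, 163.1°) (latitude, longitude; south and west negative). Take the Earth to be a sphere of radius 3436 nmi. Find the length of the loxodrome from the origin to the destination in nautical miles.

2598 nmi

Δψ = ln[tan(π/4+φ₂/2)/tan(π/4+φ₁/2)] = +0.1167;  Δφ = +0.0768 rad,  Δλ = +1.1432 rad
q = Δφ/Δψ = 0.6581
d = R·√(Δφ² + q²Δλ²) = 3436·0.75625 = 2598 nmi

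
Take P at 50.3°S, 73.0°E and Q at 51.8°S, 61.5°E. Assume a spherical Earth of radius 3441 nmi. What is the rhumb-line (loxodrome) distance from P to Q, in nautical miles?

Δψ = ln[tan(π/4+φ₂/2)/tan(π/4+φ₁/2)] = -0.0417;  Δφ = -0.0262 rad,  Δλ = -0.2007 rad
q = Δφ/Δψ = 0.6286
d = R·√(Δφ² + q²Δλ²) = 3441·0.12885 = 443 nmi

443 nmi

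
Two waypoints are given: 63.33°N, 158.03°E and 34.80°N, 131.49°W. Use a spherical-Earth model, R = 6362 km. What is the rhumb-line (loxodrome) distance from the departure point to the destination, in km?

5857 km

Rhumb course C = atan2(Δλ, Δψ) with Δψ = ln[tan(π/4+φ₂/2)/tan(π/4+φ₁/2)] = -0.7910, Δλ = +1.2301 → C = 122.74°
d = R·|Δφ| / |cos C| = 6362·0.49794 / 0.54085 = 5857 km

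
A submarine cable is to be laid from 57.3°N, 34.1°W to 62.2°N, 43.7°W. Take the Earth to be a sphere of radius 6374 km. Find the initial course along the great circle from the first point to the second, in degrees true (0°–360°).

N = sin Δλ·cos φ₂ = -0.0778;  D = cos φ₁ sin φ₂ − sin φ₁ cos φ₂ cos Δλ = +0.0909
initial course = atan2(N, D) = 319.45°

319.5°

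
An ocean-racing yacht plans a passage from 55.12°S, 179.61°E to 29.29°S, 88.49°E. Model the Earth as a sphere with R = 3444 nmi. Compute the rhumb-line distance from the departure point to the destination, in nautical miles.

Δψ = ln[tan(π/4+φ₂/2)/tan(π/4+φ₁/2)] = +0.6228;  Δφ = +0.4508 rad,  Δλ = -1.5903 rad
q = Δφ/Δψ = 0.7238
d = R·√(Δφ² + q²Δλ²) = 3444·1.23623 = 4258 nmi

4258 nmi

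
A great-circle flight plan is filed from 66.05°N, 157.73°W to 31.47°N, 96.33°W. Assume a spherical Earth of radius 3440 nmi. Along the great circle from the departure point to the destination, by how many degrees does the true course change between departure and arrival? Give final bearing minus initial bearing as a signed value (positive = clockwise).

Initial bearing θ₁ = atan2(sin Δλ cos φ₂, cos φ₁ sin φ₂ − sin φ₁ cos φ₂ cos Δλ) = 102.15°
Final bearing θ₂ = (initial bearing from the destination back to the start) + 180° = 152.27°
Δθ = θ₂ − θ₁ = +50.1°

+50.1°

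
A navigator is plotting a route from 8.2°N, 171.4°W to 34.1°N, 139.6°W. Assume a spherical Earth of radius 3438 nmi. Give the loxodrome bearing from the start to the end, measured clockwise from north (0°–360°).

48.6°

Δψ = ln[tan(π/4+φ₂/2)/tan(π/4+φ₁/2)] = +0.4902
Δλ = +0.5550 rad (taken the short way round)
course = atan2(Δλ, Δψ) = 48.55°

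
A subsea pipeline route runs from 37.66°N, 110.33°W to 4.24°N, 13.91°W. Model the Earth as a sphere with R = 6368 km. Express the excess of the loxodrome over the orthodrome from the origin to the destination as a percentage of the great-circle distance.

Great circle: σ = 1.6139 rad → d_gc = Rσ = 10277.4 km
Rhumb: Δφ = -0.5833, Δλ = +1.6828, Δψ = -0.6364, q = Δφ/Δψ = 0.9165 → d_rh = R√(Δφ²+q²Δλ²) = 10500.8 km
Excess = (10500.8 − 10277.4) / 10277.4 = 223.4 / 10277.4 = 2.17% ≈ 2.2%

2.2%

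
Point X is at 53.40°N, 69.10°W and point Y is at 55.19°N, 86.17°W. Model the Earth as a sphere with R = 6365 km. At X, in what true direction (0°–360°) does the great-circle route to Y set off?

θ = atan2( sin Δλ·cos φ₂ ,  cos φ₁ sin φ₂ − sin φ₁ cos φ₂ cos Δλ )
  = atan2(-0.1676, +0.0514) = 287.06°

287.1°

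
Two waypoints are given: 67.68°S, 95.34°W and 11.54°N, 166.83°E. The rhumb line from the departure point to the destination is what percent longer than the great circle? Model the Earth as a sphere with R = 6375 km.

Great circle: σ = 1.8088 rad → d_gc = Rσ = 11531.1 km
Rhumb: Δφ = +1.3826, Δλ = -1.7075, Δψ = +1.8259, q = Δφ/Δψ = 0.7572 → d_rh = R√(Δφ²+q²Δλ²) = 12067.8 km
Excess = (12067.8 − 11531.1) / 11531.1 = 536.7 / 11531.1 = 4.654% ≈ 4.7%

4.7%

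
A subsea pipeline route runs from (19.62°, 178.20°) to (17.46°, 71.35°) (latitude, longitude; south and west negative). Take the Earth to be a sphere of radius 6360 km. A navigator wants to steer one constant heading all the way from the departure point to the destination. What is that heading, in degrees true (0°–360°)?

Δψ = ln[tan(π/4+φ₂/2)/tan(π/4+φ₁/2)] = -0.0398
Δλ = -1.8649 rad (taken the short way round)
course = atan2(Δλ, Δψ) = 268.78°

268.8°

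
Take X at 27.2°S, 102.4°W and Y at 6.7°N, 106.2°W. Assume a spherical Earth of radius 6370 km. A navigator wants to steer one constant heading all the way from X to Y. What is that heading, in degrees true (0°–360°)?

Δψ = ln[tan(π/4+φ₂/2)/tan(π/4+φ₁/2)] = +0.6108
Δλ = -0.0663 rad (taken the short way round)
course = atan2(Δλ, Δψ) = 353.80°

353.8°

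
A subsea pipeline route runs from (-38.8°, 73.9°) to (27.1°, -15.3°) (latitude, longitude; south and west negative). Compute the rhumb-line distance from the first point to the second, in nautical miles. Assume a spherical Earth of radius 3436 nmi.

6383 nmi

Δψ = ln[tan(π/4+φ₂/2)/tan(π/4+φ₁/2)] = +1.2275;  Δφ = +1.1502 rad,  Δλ = -1.5568 rad
q = Δφ/Δψ = 0.9370
d = R·√(Δφ² + q²Δλ²) = 3436·1.85767 = 6383 nmi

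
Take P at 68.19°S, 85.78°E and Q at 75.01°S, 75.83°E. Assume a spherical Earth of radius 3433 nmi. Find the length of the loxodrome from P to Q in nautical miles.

449 nmi

Rhumb course C = atan2(Δλ, Δψ) with Δψ = ln[tan(π/4+φ₂/2)/tan(π/4+φ₁/2)] = -0.3814, Δλ = -0.1737 → C = 204.48°
d = R·|Δφ| / |cos C| = 3433·0.11903 / 0.91011 = 449 nmi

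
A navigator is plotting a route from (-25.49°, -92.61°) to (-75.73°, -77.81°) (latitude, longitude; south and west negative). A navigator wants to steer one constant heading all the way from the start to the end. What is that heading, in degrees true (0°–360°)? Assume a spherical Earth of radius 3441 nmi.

Meridional parts: M(φ₁)=-0.4603, M(φ₂)=-2.0780 → ΔM = -1.6177;  Δλ = +0.2583 rad
tan C = Δλ / ΔM = -0.1597 → C = 170.93°

170.9°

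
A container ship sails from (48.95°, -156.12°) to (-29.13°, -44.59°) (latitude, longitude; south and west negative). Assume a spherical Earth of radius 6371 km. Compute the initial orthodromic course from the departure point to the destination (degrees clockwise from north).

θ = atan2( sin Δλ·cos φ₂ ,  cos φ₁ sin φ₂ − sin φ₁ cos φ₂ cos Δλ )
  = atan2(+0.8126, -0.0779) = 95.48°

95.5°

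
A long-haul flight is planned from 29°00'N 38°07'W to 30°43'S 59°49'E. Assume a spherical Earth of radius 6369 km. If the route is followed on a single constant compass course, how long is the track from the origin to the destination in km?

12321 km

Rhumb course C = atan2(Δλ, Δψ) with Δψ = ln[tan(π/4+φ₂/2)/tan(π/4+φ₁/2)] = -1.0931, Δλ = +1.7093 → C = 122.60°
d = R·|Δφ| / |cos C| = 6369·1.04225 / 0.53875 = 12321 km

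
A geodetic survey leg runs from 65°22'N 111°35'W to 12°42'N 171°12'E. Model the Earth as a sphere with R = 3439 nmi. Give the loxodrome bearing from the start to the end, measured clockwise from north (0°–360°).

Meridional parts: M(φ₁)=+1.5217, M(φ₂)=+0.2235 → ΔM = -1.2982;  Δλ = -1.3477 rad
tan C = Δλ / ΔM = +1.0381 → C = 226.07°

226.1°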